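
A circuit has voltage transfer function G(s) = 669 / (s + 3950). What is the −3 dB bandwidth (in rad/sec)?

3950 rad/sec

For a single-pole low-pass, the −3 dB point is at the pole: ω = 3950 rad/sec.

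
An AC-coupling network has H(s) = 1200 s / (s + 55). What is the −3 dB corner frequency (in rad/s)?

For a single-pole high-pass, the −3 dB point is at the pole: ω = 55 rad/s.

55 rad/s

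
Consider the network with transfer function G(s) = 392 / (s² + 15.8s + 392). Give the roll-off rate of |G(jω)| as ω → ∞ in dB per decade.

-40 dB/decade

With 0 zeros and 2 poles, the high-frequency asymptotic slope is 20 × (0 − 2) = -40 dB/decade.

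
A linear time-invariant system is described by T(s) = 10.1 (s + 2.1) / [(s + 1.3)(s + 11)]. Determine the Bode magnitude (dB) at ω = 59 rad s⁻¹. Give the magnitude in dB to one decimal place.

-15.5 dB

|j59 + 2.1| = √(59² + 2.1²) = 59.04
|j59 + 1.3| = √(59² + 1.3²) = 59.01
|j59 + 11| = √(59² + 11²) = 60.02
|T(j59)| = 10.1 × 59.04 / (59.01 × 60.02) = 0.16835
20 log₁₀(0.16835) = -15.48 dB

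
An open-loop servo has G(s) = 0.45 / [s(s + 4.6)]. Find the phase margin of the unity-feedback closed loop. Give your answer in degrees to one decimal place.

Gain crossover: |G(jω)| = 1 at ω ≈ 0.0978 rad/s.
∠G(j0.0978) = −90° − arctan(0.0978/4.6) ≈ -91.22°
PM = 180° + (-91.22°) = 88.78°

88.8 deg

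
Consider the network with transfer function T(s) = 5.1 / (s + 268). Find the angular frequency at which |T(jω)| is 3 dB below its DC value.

For a single-pole low-pass, the −3 dB point is at the pole: ω = 268 rad/s.

268 rad/s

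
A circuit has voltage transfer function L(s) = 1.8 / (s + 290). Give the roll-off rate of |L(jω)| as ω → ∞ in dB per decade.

-20 dB/decade

With 0 zeros and 1 pole, the high-frequency asymptotic slope is 20 × (0 − 1) = -20 dB/decade.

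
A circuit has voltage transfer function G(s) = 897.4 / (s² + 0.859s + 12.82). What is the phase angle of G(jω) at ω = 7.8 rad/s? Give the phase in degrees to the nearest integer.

∠[(j7.8)² + 0.859(j7.8) + 12.82] = ∠[-48.02 + j6.7002] = 172.06°
∠G(j7.8) = −172.06° = -172.06°

-172 deg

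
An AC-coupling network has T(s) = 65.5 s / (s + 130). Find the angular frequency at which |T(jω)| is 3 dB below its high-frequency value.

130 rad/s

For a single-pole high-pass, the −3 dB point is at the pole: ω = 130 rad/s.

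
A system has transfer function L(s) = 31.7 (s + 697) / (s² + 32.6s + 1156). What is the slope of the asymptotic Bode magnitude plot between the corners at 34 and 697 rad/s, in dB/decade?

-40 dB/decade

In this band the factors already past their corner are: complex pole pair at ωₙ ≈ 34; net slope = -40 dB/decade.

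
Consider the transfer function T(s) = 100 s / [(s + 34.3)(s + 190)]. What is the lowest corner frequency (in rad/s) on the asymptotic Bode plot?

Break frequencies occur at each pole and zero magnitude: 34.3 rad/s, 190 rad/s.
The lowest is 34.3 rad/s.

34.3 rad/s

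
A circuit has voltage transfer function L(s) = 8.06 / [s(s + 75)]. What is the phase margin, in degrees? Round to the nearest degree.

90°

Gain crossover: |L(jω)| = 1 at ω ≈ 0.107 rad/s.
∠L(j0.107) = −90° − arctan(0.107/75) ≈ -90.08°
PM = 180° + (-90.08°) = 89.92°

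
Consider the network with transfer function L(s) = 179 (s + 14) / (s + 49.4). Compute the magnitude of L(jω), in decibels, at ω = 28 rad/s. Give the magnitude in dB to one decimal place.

39.9 dB

|j28 + 14| = √(28² + 14²) = 31.3
|j28 + 49.4| = √(28² + 49.4²) = 56.78
|L(j28)| = 179 × 31.3 / 56.78 = 98.683
20 log₁₀(98.683) = 39.88 dB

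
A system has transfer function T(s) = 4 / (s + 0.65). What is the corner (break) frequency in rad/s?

The single real pole at s = −0.65 gives a corner at ω = 0.65 rad/s.

0.65 rad/s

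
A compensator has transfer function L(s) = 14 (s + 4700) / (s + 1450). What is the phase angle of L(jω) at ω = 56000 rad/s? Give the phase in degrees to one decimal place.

-3.3°

∠(j56000 + 4700) = arctan(56000/4700) = 85.20°
∠(j56000 + 1450) = arctan(56000/1450) = 88.52°
∠L(j56000) = 85.20° − 88.52° = -3.31°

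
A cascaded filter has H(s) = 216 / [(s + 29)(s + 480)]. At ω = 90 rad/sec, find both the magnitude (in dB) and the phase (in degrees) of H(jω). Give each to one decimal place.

|j90 + 29| = √(90² + 29²) = 94.56
|j90 + 480| = √(90² + 480²) = 488.4
|H(j90)| = 216 / (94.56 × 488.4) = 0.0046775
20 log₁₀(0.0046775) = -46.60 dB
∠(j90 + 29) = arctan(90/29) = 72.14°
∠(j90 + 480) = arctan(90/480) = 10.62°
∠H(j90) = − (72.14° + 10.62°) = -82.76°

|H| = -46.6 dB, ∠H = -82.8°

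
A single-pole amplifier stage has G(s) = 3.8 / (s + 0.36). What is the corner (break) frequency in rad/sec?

The single real pole at s = −0.36 gives a corner at ω = 0.36 rad/sec.

0.36 rad/sec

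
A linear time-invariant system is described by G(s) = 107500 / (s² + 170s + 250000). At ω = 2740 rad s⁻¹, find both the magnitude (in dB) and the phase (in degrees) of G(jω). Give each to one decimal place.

|(j2740)² + 170(j2740) + 250000| = |-7.2576e+06 + j4.658e+05| = 7.273e+06
|G(j2740)| = 107500 / 7.273e+06 = 0.014782
20 log₁₀(0.014782) = -36.61 dB
∠[(j2740)² + 170(j2740) + 250000] = ∠[-7.2576e+06 + j4.658e+05] = 176.33°
∠G(j2740) = −176.33° = -176.33°

|G| = -36.6 dB, ∠G = -176.3 deg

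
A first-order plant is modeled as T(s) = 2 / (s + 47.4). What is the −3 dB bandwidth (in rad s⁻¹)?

47.4 rad s⁻¹

For a single-pole low-pass, the −3 dB point is at the pole: ω = 47.4 rad s⁻¹.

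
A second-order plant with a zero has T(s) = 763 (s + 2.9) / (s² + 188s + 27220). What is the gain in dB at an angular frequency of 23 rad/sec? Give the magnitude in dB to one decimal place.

|j23 + 2.9| = √(23² + 2.9²) = 23.18
|(j23)² + 188(j23) + 27220| = |26691 + j4324| = 2.704e+04
|T(j23)| = 763 × 23.18 / 2.704e+04 = 0.65416
20 log₁₀(0.65416) = -3.69 dB

-3.7 dB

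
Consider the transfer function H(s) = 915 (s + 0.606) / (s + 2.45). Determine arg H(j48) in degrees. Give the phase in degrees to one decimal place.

∠(j48 + 0.606) = arctan(48/0.606) = 89.28°
∠(j48 + 2.45) = arctan(48/2.45) = 87.08°
∠H(j48) = 89.28° − 87.08° = 2.20°

2.2°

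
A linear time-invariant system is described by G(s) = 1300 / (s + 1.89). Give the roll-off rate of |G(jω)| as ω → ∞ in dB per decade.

With 0 zeros and 1 pole, the high-frequency asymptotic slope is 20 × (0 − 1) = -20 dB/decade.

-20 dB/decade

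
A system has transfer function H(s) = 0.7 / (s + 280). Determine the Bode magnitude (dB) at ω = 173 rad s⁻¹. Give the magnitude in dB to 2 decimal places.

-53.45 dB

|j173 + 280| = √(173² + 280²) = 329.1
|H(j173)| = 0.7 / 329.1 = 0.0021268
20 log₁₀(0.0021268) = -53.445 dB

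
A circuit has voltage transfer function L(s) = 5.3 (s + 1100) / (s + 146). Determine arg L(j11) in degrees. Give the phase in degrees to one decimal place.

∠(j11 + 1100) = arctan(11/1100) = 0.57°
∠(j11 + 146) = arctan(11/146) = 4.31°
∠L(j11) = 0.57° − 4.31° = -3.74°

-3.7 deg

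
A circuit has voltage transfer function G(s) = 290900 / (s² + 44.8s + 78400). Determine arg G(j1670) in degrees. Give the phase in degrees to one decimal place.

∠[(j1670)² + 44.8(j1670) + 78400] = ∠[-2.7105e+06 + j74816] = 178.42°
∠G(j1670) = −178.42° = -178.42°

-178.4°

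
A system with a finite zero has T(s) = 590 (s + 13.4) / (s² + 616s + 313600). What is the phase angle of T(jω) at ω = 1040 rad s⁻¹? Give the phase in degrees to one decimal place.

-50.9 deg

∠(j1040 + 13.4) = arctan(1040/13.4) = 89.26°
∠[(j1040)² + 616(j1040) + 313600] = ∠[-7.68e+05 + j6.4064e+05] = 140.17°
∠T(j1040) = 89.26° − 140.17° = -50.90°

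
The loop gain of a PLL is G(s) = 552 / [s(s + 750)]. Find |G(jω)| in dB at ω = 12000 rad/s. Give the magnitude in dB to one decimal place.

|j12000 + 750| = √(12000² + 750²) = 1.202e+04
|j12000| = 1.2e+04
|G(j12000)| = 552 / (1.202e+04 × 1.2e+04) = 3.8259e-06
20 log₁₀(3.8259e-06) = -108.35 dB

-108.3 dB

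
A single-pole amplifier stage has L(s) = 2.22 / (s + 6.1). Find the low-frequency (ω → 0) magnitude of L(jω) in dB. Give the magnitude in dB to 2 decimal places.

-8.78 dB

L(0) = 2.22 / 6.1 = 0.36393
20 log₁₀(0.36393) = -8.780 dB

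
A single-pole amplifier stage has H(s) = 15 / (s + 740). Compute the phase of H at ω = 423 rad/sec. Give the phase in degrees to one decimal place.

∠(j423 + 740) = arctan(423/740) = 29.75°
∠H(j423) = −29.75° = -29.75°

-29.8°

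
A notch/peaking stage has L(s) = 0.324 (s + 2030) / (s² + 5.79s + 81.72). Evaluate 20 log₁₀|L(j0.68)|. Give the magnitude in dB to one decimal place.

18.2 dB

|j0.68 + 2030| = √(0.68² + 2030²) = 2030
|(j0.68)² + 5.79(j0.68) + 81.72| = |81.258 + j3.9372| = 81.35
|L(j0.68)| = 0.324 × 2030 / 81.35 = 8.0848
20 log₁₀(8.0848) = 18.15 dB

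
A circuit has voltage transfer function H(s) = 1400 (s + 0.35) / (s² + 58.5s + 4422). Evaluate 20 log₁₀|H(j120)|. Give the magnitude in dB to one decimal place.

22.8 dB

|j120 + 0.35| = √(120² + 0.35²) = 120
|(j120)² + 58.5(j120) + 4422| = |-9978 + j7020| = 1.22e+04
|H(j120)| = 1400 × 120 / 1.22e+04 = 13.771
20 log₁₀(13.771) = 22.78 dB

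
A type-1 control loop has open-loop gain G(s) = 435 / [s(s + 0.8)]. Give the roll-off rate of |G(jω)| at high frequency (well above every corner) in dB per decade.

-40 dB/decade

With 0 zeros and 2 poles, the high-frequency asymptotic slope is 20 × (0 − 2) = -40 dB/decade.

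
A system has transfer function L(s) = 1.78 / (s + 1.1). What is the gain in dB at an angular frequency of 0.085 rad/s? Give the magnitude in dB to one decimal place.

|j0.085 + 1.1| = √(0.085² + 1.1²) = 1.103
|L(j0.085)| = 1.78 / 1.103 = 1.6134
20 log₁₀(1.6134) = 4.15 dB

4.2 dB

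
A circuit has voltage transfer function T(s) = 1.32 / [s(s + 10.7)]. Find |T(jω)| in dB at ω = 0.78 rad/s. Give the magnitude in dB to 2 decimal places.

|j0.78 + 10.7| = √(0.78² + 10.7²) = 10.73
|j0.78| = 0.78
|T(j0.78)| = 1.32 / (10.73 × 0.78) = 0.15774
20 log₁₀(0.15774) = -16.041 dB

-16.04 dB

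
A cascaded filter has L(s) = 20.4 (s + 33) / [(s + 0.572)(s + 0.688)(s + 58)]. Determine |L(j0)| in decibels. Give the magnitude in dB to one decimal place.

29.4 dB

L(0) = 20.4 × 33 / (0.572 × 0.688 × 58) = 29.494
20 log₁₀(29.494) = 29.39 dB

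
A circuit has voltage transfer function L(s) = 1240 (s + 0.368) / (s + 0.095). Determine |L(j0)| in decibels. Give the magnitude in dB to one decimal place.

L(0) = 1240 × 0.368 / 0.095 = 4803.4
20 log₁₀(4803.4) = 73.63 dB

73.6 dB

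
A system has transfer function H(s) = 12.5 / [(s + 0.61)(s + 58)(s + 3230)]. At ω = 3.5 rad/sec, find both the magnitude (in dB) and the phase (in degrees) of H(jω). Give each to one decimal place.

|H| = -94.5 dB, ∠H = -83.6°

|j3.5 + 0.61| = √(3.5² + 0.61²) = 3.553
|j3.5 + 58| = √(3.5² + 58²) = 58.11
|j3.5 + 3230| = √(3.5² + 3230²) = 3230
|H(j3.5)| = 12.5 / (3.553 × 58.11 × 3230) = 1.8747e-05
20 log₁₀(1.8747e-05) = -94.54 dB
∠(j3.5 + 0.61) = arctan(3.5/0.61) = 80.11°
∠(j3.5 + 58) = arctan(3.5/58) = 3.45°
∠(j3.5 + 3230) = arctan(3.5/3230) = 0.06°
∠H(j3.5) = − (80.11° + 3.45° + 0.06°) = -83.63°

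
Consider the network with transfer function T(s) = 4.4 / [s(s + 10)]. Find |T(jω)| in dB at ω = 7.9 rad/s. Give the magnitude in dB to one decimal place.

-27.2 dB

|j7.9 + 10| = √(7.9² + 10²) = 12.74
|j7.9| = 7.9
|T(j7.9)| = 4.4 / (12.74 × 7.9) = 0.043704
20 log₁₀(0.043704) = -27.19 dB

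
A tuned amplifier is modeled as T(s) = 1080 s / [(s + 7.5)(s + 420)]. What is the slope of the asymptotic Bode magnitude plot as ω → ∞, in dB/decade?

With 1 zero and 2 poles, the high-frequency asymptotic slope is 20 × (1 − 2) = -20 dB/decade.

-20 dB/decade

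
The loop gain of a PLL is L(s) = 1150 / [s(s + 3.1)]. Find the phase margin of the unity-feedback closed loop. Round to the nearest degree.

Gain crossover: |L(jω)| = 1 at ω ≈ 33.8 rad/s.
∠L(j33.8) = −90° − arctan(33.8/3.1) ≈ -174.77°
PM = 180° + (-174.77°) = 5.23°

5°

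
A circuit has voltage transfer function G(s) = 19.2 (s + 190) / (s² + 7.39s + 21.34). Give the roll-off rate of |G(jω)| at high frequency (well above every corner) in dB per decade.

-20 dB/decade

With 1 zero and 2 poles, the high-frequency asymptotic slope is 20 × (1 − 2) = -20 dB/decade.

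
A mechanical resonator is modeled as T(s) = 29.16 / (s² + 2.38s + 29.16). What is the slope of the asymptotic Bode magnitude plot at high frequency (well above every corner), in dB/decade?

-40 dB/decade

With 0 zeros and 2 poles, the high-frequency asymptotic slope is 20 × (0 − 2) = -40 dB/decade.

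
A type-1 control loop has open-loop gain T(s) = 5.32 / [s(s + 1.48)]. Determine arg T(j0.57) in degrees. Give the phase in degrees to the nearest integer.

∠(j0.57 + 1.48) = arctan(0.57/1.48) = 21.06°
∠(j0.57) = 90.00°
∠T(j0.57) = − (21.06° + 90.00°) = -111.06°

-111°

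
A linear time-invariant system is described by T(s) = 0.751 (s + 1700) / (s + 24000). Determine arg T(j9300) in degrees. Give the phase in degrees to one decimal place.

∠(j9300 + 1700) = arctan(9300/1700) = 79.64°
∠(j9300 + 24000) = arctan(9300/24000) = 21.18°
∠T(j9300) = 79.64° − 21.18° = 58.46°

58.5°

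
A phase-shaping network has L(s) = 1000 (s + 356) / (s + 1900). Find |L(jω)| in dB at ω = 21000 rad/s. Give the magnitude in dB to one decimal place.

|j21000 + 356| = √(21000² + 356²) = 2.1e+04
|j21000 + 1900| = √(21000² + 1900²) = 2.109e+04
|L(j21000)| = 1000 × 2.1e+04 / 2.109e+04 = 996.08
20 log₁₀(996.08) = 59.97 dB

60.0 dB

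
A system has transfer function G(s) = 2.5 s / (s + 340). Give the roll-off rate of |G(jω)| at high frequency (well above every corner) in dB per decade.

0 dB/decade

With 1 zero and 1 pole, the high-frequency asymptotic slope is 20 × (1 − 1) = 0 dB/decade.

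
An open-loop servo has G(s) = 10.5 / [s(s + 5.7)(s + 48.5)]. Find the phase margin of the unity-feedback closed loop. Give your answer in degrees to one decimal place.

Gain crossover: |G(jω)| = 1 at ω ≈ 0.038 rad s⁻¹.
∠G(j0.038) = −90° − arctan(0.038/5.7) − arctan(0.038/48.5) ≈ -90.43°
PM = 180° + (-90.43°) = 89.57°

89.6°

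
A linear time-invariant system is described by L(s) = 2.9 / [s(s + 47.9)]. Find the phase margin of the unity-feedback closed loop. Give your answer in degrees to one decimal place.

89.9°

Gain crossover: |L(jω)| = 1 at ω ≈ 0.0605 rad/s.
∠L(j0.0605) = −90° − arctan(0.0605/47.9) ≈ -90.07°
PM = 180° + (-90.07°) = 89.93°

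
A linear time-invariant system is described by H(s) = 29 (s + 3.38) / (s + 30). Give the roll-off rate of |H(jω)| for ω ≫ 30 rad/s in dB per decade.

0 dB/decade

With 1 zero and 1 pole, the high-frequency asymptotic slope is 20 × (1 − 1) = 0 dB/decade.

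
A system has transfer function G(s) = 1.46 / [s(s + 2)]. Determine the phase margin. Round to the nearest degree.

71°

Gain crossover: |G(jω)| = 1 at ω ≈ 0.69 rad/sec.
∠G(j0.69) = −90° − arctan(0.69/2) ≈ -109.04°
PM = 180° + (-109.04°) = 70.96°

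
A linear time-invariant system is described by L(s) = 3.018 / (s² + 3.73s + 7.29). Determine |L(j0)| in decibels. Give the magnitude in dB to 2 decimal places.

L(0) = 3.018 / 7.29 = 0.41399
20 log₁₀(0.41399) = -7.660 dB

-7.66 dB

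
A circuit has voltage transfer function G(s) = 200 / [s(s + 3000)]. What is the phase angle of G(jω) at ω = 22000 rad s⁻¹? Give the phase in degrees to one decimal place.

-172.2 deg

∠(j22000 + 3000) = arctan(22000/3000) = 82.23°
∠(j22000) = 90.00°
∠G(j22000) = − (82.23° + 90.00°) = -172.23°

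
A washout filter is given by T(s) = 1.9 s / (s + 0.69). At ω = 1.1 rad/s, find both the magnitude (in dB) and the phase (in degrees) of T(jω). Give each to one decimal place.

|T| = 4.1 dB, ∠T = 32.1 deg

|j1.1| = 1.1
|j1.1 + 0.69| = √(1.1² + 0.69²) = 1.298
|T(j1.1)| = 1.9 × 1.1 / 1.298 = 1.6096
20 log₁₀(1.6096) = 4.13 dB
∠(j1.1) = 90.00°
∠(j1.1 + 0.69) = arctan(1.1/0.69) = 57.90°
∠T(j1.1) = 90.00° − 57.90° = 32.10°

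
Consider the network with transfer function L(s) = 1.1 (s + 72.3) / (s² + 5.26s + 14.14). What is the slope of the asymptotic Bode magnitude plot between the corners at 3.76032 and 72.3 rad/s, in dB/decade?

In this band the factors already past their corner are: complex pole pair at ωₙ ≈ 3.76; net slope = -40 dB/decade.

-40 dB/decade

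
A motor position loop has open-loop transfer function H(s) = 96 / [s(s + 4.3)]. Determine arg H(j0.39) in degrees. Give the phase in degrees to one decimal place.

∠(j0.39 + 4.3) = arctan(0.39/4.3) = 5.18°
∠(j0.39) = 90.00°
∠H(j0.39) = − (5.18° + 90.00°) = -95.18°

-95.2°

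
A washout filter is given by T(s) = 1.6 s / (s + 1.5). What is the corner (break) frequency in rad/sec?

The single real pole at s = −1.5 gives a corner at ω = 1.5 rad/sec.

1.5 rad/sec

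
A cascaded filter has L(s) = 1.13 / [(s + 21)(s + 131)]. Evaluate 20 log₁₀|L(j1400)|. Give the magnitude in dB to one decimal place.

|j1400 + 21| = √(1400² + 21²) = 1400
|j1400 + 131| = √(1400² + 131²) = 1406
|L(j1400)| = 1.13 / (1400 × 1406) = 5.7396e-07
20 log₁₀(5.7396e-07) = -124.82 dB

-124.8 dB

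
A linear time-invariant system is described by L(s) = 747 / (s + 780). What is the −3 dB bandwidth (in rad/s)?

780 rad/s

For a single-pole low-pass, the −3 dB point is at the pole: ω = 780 rad/s.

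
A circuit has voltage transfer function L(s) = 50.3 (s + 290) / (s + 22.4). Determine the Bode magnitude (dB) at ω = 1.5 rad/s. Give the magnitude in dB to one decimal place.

56.3 dB

|j1.5 + 290| = √(1.5² + 290²) = 290
|j1.5 + 22.4| = √(1.5² + 22.4²) = 22.45
|L(j1.5)| = 50.3 × 290 / 22.45 = 649.76
20 log₁₀(649.76) = 56.26 dB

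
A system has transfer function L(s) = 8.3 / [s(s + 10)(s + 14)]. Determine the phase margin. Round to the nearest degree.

Gain crossover: |L(jω)| = 1 at ω ≈ 0.0593 rad/s.
∠L(j0.0593) = −90° − arctan(0.0593/10) − arctan(0.0593/14) ≈ -90.58°
PM = 180° + (-90.58°) = 89.42°

89°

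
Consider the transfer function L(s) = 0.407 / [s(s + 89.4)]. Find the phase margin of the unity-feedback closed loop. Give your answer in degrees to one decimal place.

Gain crossover: |L(jω)| = 1 at ω ≈ 0.00455 rad s⁻¹.
∠L(j0.00455) = −90° − arctan(0.00455/89.4) ≈ -90.00°
PM = 180° + (-90.00°) = 90.00°

90.0°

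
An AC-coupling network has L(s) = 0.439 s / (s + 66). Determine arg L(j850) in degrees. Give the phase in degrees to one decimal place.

∠(j850) = 90.00°
∠(j850 + 66) = arctan(850/66) = 85.56°
∠L(j850) = 90.00° − 85.56° = 4.44°

4.4°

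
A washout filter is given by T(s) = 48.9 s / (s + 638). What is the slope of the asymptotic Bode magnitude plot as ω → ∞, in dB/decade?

With 1 zero and 1 pole, the high-frequency asymptotic slope is 20 × (1 − 1) = 0 dB/decade.

0 dB/decade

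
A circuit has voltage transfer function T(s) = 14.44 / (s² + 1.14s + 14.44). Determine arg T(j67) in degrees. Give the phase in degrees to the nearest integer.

∠[(j67)² + 1.14(j67) + 14.44] = ∠[-4474.6 + j76.38] = 179.02°
∠T(j67) = −179.02° = -179.02°

-179 deg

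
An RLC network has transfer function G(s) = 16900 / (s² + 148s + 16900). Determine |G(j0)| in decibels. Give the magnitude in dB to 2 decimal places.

G(0) = 16900 / 16900 = 1
20 log₁₀(1) = 0.000 dB

0.00 dB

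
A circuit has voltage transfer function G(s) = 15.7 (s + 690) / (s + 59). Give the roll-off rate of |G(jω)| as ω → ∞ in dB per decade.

With 1 zero and 1 pole, the high-frequency asymptotic slope is 20 × (1 − 1) = 0 dB/decade.

0 dB/decade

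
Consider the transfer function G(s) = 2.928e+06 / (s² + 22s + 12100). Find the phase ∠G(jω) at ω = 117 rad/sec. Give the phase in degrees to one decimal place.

-121.7°

∠[(j117)² + 22(j117) + 12100] = ∠[-1589 + j2574] = 121.69°
∠G(j117) = −121.69° = -121.69°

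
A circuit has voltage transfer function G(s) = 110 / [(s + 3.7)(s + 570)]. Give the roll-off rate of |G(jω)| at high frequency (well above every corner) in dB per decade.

With 0 zeros and 2 poles, the high-frequency asymptotic slope is 20 × (0 − 2) = -40 dB/decade.

-40 dB/decade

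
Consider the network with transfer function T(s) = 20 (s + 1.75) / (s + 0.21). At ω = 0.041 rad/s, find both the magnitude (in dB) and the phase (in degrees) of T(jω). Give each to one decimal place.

|j0.041 + 1.75| = √(0.041² + 1.75²) = 1.75
|j0.041 + 0.21| = √(0.041² + 0.21²) = 0.214
|T(j0.041)| = 20 × 1.75 / 0.214 = 163.62
20 log₁₀(163.62) = 44.28 dB
∠(j0.041 + 1.75) = arctan(0.041/1.75) = 1.34°
∠(j0.041 + 0.21) = arctan(0.041/0.21) = 11.05°
∠T(j0.041) = 1.34° − 11.05° = -9.71°

|T| = 44.3 dB, ∠T = -9.7°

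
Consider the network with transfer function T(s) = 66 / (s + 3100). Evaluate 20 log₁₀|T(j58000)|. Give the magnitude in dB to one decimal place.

|j58000 + 3100| = √(58000² + 3100²) = 5.808e+04
|T(j58000)| = 66 / 5.808e+04 = 0.0011363
20 log₁₀(0.0011363) = -58.89 dB

-58.9 dB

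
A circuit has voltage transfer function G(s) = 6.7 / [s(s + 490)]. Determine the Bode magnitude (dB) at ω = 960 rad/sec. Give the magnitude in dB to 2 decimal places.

-103.77 dB

|j960 + 490| = √(960² + 490²) = 1078
|j960| = 960
|G(j960)| = 6.7 / (1078 × 960) = 6.4753e-06
20 log₁₀(6.4753e-06) = -103.775 dB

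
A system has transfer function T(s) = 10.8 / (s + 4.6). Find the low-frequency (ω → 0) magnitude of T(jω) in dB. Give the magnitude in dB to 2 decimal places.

7.41 dB

T(0) = 10.8 / 4.6 = 2.3478
20 log₁₀(2.3478) = 7.413 dB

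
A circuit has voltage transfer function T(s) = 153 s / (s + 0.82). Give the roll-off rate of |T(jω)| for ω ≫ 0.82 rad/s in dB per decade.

With 1 zero and 1 pole, the high-frequency asymptotic slope is 20 × (1 − 1) = 0 dB/decade.

0 dB/decade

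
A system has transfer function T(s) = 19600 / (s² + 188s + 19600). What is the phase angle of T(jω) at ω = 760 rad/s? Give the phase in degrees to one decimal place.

∠[(j760)² + 188(j760) + 19600] = ∠[-5.58e+05 + j1.4288e+05] = 165.64°
∠T(j760) = −165.64° = -165.64°

-165.6°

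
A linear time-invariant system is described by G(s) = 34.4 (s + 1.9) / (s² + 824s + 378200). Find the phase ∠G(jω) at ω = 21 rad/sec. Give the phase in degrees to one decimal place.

82.2°

∠(j21 + 1.9) = arctan(21/1.9) = 84.83°
∠[(j21)² + 824(j21) + 378200] = ∠[3.7776e+05 + j17304] = 2.62°
∠G(j21) = 84.83° − 2.62° = 82.21°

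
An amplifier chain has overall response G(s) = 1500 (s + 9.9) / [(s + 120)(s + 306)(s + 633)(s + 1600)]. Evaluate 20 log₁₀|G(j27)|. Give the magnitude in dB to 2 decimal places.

|j27 + 9.9| = √(27² + 9.9²) = 28.76
|j27 + 120| = √(27² + 120²) = 123
|j27 + 306| = √(27² + 306²) = 307.2
|j27 + 633| = √(27² + 633²) = 633.6
|j27 + 1600| = √(27² + 1600²) = 1600
|G(j27)| = 1500 × 28.76 / (123 × 307.2 × 633.6 × 1600) = 1.126e-06
20 log₁₀(1.126e-06) = -118.969 dB

-118.97 dB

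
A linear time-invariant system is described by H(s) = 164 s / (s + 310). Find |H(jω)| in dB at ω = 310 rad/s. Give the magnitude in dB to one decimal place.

41.3 dB

|j310| = 310
|j310 + 310| = √(310² + 310²) = 438.4
|H(j310)| = 164 × 310 / 438.4 = 115.97
20 log₁₀(115.97) = 41.29 dB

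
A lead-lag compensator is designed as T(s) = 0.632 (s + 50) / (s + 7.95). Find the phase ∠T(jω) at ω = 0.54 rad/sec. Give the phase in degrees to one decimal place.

∠(j0.54 + 50) = arctan(0.54/50) = 0.62°
∠(j0.54 + 7.95) = arctan(0.54/7.95) = 3.89°
∠T(j0.54) = 0.62° − 3.89° = -3.27°

-3.3 deg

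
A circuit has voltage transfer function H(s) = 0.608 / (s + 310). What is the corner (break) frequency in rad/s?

310 rad/s

The single real pole at s = −310 gives a corner at ω = 310 rad/s.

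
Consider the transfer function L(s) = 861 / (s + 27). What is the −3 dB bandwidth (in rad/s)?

27 rad/s

For a single-pole low-pass, the −3 dB point is at the pole: ω = 27 rad/s.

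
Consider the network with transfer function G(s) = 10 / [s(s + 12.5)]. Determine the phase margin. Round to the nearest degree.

Gain crossover: |G(jω)| = 1 at ω ≈ 0.798 rad/s.
∠G(j0.798) = −90° − arctan(0.798/12.5) ≈ -93.65°
PM = 180° + (-93.65°) = 86.35°

86°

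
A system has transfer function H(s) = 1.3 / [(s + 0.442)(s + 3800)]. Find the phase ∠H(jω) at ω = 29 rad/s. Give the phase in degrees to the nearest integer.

-90°

∠(j29 + 0.442) = arctan(29/0.442) = 89.13°
∠(j29 + 3800) = arctan(29/3800) = 0.44°
∠H(j29) = − (89.13° + 0.44°) = -89.56°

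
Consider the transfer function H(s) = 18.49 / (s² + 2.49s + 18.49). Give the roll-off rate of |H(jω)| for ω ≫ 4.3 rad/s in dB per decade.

-40 dB/decade

With 0 zeros and 2 poles, the high-frequency asymptotic slope is 20 × (0 − 2) = -40 dB/decade.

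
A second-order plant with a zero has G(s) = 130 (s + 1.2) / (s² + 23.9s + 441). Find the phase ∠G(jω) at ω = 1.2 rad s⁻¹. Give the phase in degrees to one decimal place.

41.3°

∠(j1.2 + 1.2) = arctan(1.2/1.2) = 45.00°
∠[(j1.2)² + 23.9(j1.2) + 441] = ∠[439.56 + j28.68] = 3.73°
∠G(j1.2) = 45.00° − 3.73° = 41.27°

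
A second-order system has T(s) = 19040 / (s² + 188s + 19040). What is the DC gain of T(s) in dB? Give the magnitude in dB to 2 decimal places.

T(0) = 19040 / 19040 = 1
20 log₁₀(1) = 0.000 dB

0.00 dB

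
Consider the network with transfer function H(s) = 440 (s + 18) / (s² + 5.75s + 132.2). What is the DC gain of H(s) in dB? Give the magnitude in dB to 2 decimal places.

35.55 dB

H(0) = 440 × 18 / 132.2 = 59.909
20 log₁₀(59.909) = 35.550 dB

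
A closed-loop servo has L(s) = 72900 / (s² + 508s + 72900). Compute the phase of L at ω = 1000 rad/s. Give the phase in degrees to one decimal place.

∠[(j1000)² + 508(j1000) + 72900] = ∠[-9.271e+05 + j5.08e+05] = 151.28°
∠L(j1000) = −151.28° = -151.28°

-151.3 deg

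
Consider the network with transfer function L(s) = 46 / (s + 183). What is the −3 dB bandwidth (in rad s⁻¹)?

For a single-pole low-pass, the −3 dB point is at the pole: ω = 183 rad s⁻¹.

183 rad s⁻¹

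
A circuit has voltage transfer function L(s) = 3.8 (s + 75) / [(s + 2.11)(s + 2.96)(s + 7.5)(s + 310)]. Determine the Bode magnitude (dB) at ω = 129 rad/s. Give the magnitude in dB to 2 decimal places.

-122.10 dB

|j129 + 75| = √(129² + 75²) = 149.2
|j129 + 2.11| = √(129² + 2.11²) = 129
|j129 + 2.96| = √(129² + 2.96²) = 129
|j129 + 7.5| = √(129² + 7.5²) = 129.2
|j129 + 310| = √(129² + 310²) = 335.8
|L(j129)| = 3.8 × 149.2 / (129 × 129 × 129.2 × 335.8) = 7.8504e-07
20 log₁₀(7.8504e-07) = -122.102 dB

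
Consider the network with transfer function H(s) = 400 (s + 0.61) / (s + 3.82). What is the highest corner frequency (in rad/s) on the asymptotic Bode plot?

3.82 rad/s

Break frequencies occur at each pole and zero magnitude: 0.61 rad/s, 3.82 rad/s.
The highest is 3.82 rad/s.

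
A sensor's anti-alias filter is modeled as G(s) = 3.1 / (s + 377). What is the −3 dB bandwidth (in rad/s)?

For a single-pole low-pass, the −3 dB point is at the pole: ω = 377 rad/s.

377 rad/s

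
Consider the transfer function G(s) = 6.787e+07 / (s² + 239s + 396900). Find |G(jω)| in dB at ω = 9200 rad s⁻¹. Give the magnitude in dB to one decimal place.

|(j9200)² + 239(j9200) + 396900| = |-8.4243e+07 + j2.1988e+06| = 8.427e+07
|G(j9200)| = 6.787e+07 / 8.427e+07 = 0.80537
20 log₁₀(0.80537) = -1.88 dB

-1.9 dB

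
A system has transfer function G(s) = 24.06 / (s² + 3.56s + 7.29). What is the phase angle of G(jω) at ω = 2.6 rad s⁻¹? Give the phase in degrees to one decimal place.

-86.7°

∠[(j2.6)² + 3.56(j2.6) + 7.29] = ∠[0.53 + j9.256] = 86.72°
∠G(j2.6) = −86.72° = -86.72°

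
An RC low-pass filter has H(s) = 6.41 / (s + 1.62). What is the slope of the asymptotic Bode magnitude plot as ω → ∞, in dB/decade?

-20 dB/decade

With 0 zeros and 1 pole, the high-frequency asymptotic slope is 20 × (0 − 1) = -20 dB/decade.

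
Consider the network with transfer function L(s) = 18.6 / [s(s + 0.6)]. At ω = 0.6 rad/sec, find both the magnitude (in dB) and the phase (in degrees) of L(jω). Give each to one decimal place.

|L| = 31.3 dB, ∠L = -135.0 deg

|j0.6 + 0.6| = √(0.6² + 0.6²) = 0.8485
|j0.6| = 0.6
|L(j0.6)| = 18.6 / (0.8485 × 0.6) = 36.534
20 log₁₀(36.534) = 31.25 dB
∠(j0.6 + 0.6) = arctan(0.6/0.6) = 45.00°
∠(j0.6) = 90.00°
∠L(j0.6) = − (45.00° + 90.00°) = -135.00°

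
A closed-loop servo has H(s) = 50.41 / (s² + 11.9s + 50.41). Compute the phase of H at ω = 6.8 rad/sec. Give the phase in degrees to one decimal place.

∠[(j6.8)² + 11.9(j6.8) + 50.41] = ∠[4.17 + j80.92] = 87.05°
∠H(j6.8) = −87.05° = -87.05°

-87.1 deg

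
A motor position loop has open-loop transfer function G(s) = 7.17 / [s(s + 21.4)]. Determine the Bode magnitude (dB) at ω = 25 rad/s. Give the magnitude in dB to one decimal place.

-41.2 dB

|j25 + 21.4| = √(25² + 21.4²) = 32.91
|j25| = 25
|G(j25)| = 7.17 / (32.91 × 25) = 0.0087151
20 log₁₀(0.0087151) = -41.19 dB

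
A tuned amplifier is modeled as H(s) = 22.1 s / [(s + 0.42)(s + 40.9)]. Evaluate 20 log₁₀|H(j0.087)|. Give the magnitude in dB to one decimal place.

|j0.087| = 0.087
|j0.087 + 0.42| = √(0.087² + 0.42²) = 0.4289
|j0.087 + 40.9| = √(0.087² + 40.9²) = 40.9
|H(j0.087)| = 22.1 × 0.087 / (0.4289 × 40.9) = 0.1096
20 log₁₀(0.1096) = -19.20 dB

-19.2 dB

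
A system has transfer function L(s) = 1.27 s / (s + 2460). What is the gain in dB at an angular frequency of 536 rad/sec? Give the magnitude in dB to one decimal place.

|j536| = 536
|j536 + 2460| = √(536² + 2460²) = 2518
|L(j536)| = 1.27 × 536 / 2518 = 0.27037
20 log₁₀(0.27037) = -11.36 dB

-11.4 dB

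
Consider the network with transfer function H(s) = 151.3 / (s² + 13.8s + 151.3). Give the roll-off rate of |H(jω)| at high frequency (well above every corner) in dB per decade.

With 0 zeros and 2 poles, the high-frequency asymptotic slope is 20 × (0 − 2) = -40 dB/decade.

-40 dB/decade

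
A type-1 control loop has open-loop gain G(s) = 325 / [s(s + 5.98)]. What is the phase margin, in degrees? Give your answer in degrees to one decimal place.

18.8°

Gain crossover: |G(jω)| = 1 at ω ≈ 17.5 rad/sec.
∠G(j17.5) = −90° − arctan(17.5/5.98) ≈ -161.17°
PM = 180° + (-161.17°) = 18.83°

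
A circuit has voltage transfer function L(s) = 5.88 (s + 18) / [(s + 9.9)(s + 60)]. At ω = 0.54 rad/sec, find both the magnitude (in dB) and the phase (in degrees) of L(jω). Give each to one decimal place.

|j0.54 + 18| = √(0.54² + 18²) = 18.01
|j0.54 + 9.9| = √(0.54² + 9.9²) = 9.915
|j0.54 + 60| = √(0.54² + 60²) = 60
|L(j0.54)| = 5.88 × 18.01 / (9.915 × 60) = 0.17799
20 log₁₀(0.17799) = -14.99 dB
∠(j0.54 + 18) = arctan(0.54/18) = 1.72°
∠(j0.54 + 9.9) = arctan(0.54/9.9) = 3.12°
∠(j0.54 + 60) = arctan(0.54/60) = 0.52°
∠L(j0.54) = 1.72° − (3.12° + 0.52°) = -1.92°

|L| = -15.0 dB, ∠L = -1.9°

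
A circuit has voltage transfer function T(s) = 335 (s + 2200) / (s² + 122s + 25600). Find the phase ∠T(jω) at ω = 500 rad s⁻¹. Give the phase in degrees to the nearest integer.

∠(j500 + 2200) = arctan(500/2200) = 12.80°
∠[(j500)² + 122(j500) + 25600] = ∠[-2.244e+05 + j61000] = 164.79°
∠T(j500) = 12.80° − 164.79° = -151.99°

-152°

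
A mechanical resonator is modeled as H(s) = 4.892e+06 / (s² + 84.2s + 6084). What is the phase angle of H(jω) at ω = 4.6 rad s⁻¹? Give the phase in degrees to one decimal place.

-3.7°

∠[(j4.6)² + 84.2(j4.6) + 6084] = ∠[6062.8 + j387.32] = 3.66°
∠H(j4.6) = −3.66° = -3.66°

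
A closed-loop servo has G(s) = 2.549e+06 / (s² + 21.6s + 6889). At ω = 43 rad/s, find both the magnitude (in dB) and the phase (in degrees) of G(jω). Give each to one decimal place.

|(j43)² + 21.6(j43) + 6889| = |5040 + j928.8| = 5125
|G(j43)| = 2.549e+06 / 5125 = 497.38
20 log₁₀(497.38) = 53.93 dB
∠[(j43)² + 21.6(j43) + 6889] = ∠[5040 + j928.8] = 10.44°
∠G(j43) = −10.44° = -10.44°

|G| = 53.9 dB, ∠G = -10.4°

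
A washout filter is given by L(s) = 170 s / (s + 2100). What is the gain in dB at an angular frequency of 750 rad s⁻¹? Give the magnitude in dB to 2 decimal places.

35.14 dB

|j750| = 750
|j750 + 2100| = √(750² + 2100²) = 2230
|L(j750)| = 170 × 750 / 2230 = 57.177
20 log₁₀(57.177) = 35.144 dB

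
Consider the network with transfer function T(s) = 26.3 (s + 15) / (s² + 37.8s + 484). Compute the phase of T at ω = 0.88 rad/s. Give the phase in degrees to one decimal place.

-0.6°

∠(j0.88 + 15) = arctan(0.88/15) = 3.36°
∠[(j0.88)² + 37.8(j0.88) + 484] = ∠[483.23 + j33.264] = 3.94°
∠T(j0.88) = 3.36° − 3.94° = -0.58°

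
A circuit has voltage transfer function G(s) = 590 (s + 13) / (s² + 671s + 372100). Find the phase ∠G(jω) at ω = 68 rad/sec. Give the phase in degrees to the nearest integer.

∠(j68 + 13) = arctan(68/13) = 79.18°
∠[(j68)² + 671(j68) + 372100] = ∠[3.6748e+05 + j45628] = 7.08°
∠G(j68) = 79.18° − 7.08° = 72.10°

72°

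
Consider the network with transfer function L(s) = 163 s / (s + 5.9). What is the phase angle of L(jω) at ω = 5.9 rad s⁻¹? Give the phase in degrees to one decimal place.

45.0°

∠(j5.9) = 90.00°
∠(j5.9 + 5.9) = arctan(5.9/5.9) = 45.00°
∠L(j5.9) = 90.00° − 45.00° = 45.00°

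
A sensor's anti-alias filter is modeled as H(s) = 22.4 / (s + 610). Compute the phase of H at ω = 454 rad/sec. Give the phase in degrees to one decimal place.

∠(j454 + 610) = arctan(454/610) = 36.66°
∠H(j454) = −36.66° = -36.66°

-36.7°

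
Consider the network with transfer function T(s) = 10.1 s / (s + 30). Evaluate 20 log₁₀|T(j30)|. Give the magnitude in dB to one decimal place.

17.1 dB

|j30| = 30
|j30 + 30| = √(30² + 30²) = 42.43
|T(j30)| = 10.1 × 30 / 42.43 = 7.1418
20 log₁₀(7.1418) = 17.08 dB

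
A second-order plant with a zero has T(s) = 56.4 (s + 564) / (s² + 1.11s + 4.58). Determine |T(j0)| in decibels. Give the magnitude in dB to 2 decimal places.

T(0) = 56.4 × 564 / 4.58 = 6945.3
20 log₁₀(6945.3) = 76.834 dB

76.83 dB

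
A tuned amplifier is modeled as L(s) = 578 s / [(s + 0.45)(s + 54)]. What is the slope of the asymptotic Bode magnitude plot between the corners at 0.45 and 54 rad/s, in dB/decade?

In this band the factors already past their corner are: 1 differentiator zero, pole at 0.45; net slope = 0 dB/decade.

0 dB/decade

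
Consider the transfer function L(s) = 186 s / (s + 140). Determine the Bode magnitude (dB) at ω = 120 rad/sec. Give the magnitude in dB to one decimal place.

41.7 dB

|j120| = 120
|j120 + 140| = √(120² + 140²) = 184.4
|L(j120)| = 186 × 120 / 184.4 = 121.05
20 log₁₀(121.05) = 41.66 dB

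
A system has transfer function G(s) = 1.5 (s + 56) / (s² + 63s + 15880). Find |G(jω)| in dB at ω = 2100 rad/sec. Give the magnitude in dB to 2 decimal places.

|j2100 + 56| = √(2100² + 56²) = 2101
|(j2100)² + 63(j2100) + 15880| = |-4.3941e+06 + j1.323e+05| = 4.396e+06
|G(j2100)| = 1.5 × 2101 / 4.396e+06 = 0.0007168
20 log₁₀(0.0007168) = -62.892 dB

-62.89 dB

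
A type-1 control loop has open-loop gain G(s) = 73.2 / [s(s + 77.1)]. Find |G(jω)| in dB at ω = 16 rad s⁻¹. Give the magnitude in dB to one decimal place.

|j16 + 77.1| = √(16² + 77.1²) = 78.74
|j16| = 16
|G(j16)| = 73.2 / (78.74 × 16) = 0.058101
20 log₁₀(0.058101) = -24.72 dB

-24.7 dB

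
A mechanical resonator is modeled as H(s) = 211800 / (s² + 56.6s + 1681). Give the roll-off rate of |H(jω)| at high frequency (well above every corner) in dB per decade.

With 0 zeros and 2 poles, the high-frequency asymptotic slope is 20 × (0 − 2) = -40 dB/decade.

-40 dB/decade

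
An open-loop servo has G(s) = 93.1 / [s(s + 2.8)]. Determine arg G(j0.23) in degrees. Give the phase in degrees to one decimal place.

∠(j0.23 + 2.8) = arctan(0.23/2.8) = 4.70°
∠(j0.23) = 90.00°
∠G(j0.23) = − (4.70° + 90.00°) = -94.70°

-94.7 deg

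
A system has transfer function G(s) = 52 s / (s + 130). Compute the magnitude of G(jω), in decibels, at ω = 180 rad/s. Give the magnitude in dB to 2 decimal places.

|j180| = 180
|j180 + 130| = √(180² + 130²) = 222
|G(j180)| = 52 × 180 / 222 = 42.155
20 log₁₀(42.155) = 32.497 dB

32.50 dB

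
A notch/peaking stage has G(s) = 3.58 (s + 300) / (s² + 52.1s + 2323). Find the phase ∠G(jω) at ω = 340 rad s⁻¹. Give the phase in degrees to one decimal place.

-122.5°

∠(j340 + 300) = arctan(340/300) = 48.58°
∠[(j340)² + 52.1(j340) + 2323] = ∠[-1.1328e+05 + j17714] = 171.11°
∠G(j340) = 48.58° − 171.11° = -122.54°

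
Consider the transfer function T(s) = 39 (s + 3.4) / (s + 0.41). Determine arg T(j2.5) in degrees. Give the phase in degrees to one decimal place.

∠(j2.5 + 3.4) = arctan(2.5/3.4) = 36.33°
∠(j2.5 + 0.41) = arctan(2.5/0.41) = 80.69°
∠T(j2.5) = 36.33° − 80.69° = -44.36°

-44.4°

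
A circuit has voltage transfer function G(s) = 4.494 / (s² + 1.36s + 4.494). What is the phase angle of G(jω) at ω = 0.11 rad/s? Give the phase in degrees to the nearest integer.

∠[(j0.11)² + 1.36(j0.11) + 4.494] = ∠[4.4819 + j0.1496] = 1.91°
∠G(j0.11) = −1.91° = -1.91°

-2°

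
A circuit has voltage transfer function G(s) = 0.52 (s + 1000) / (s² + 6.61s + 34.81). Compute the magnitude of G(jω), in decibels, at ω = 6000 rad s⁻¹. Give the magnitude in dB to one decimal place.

|j6000 + 1000| = √(6000² + 1000²) = 6083
|(j6000)² + 6.61(j6000) + 34.81| = |-3.6e+07 + j39660| = 3.6e+07
|G(j6000)| = 0.52 × 6083 / 3.6e+07 = 8.7862e-05
20 log₁₀(8.7862e-05) = -81.12 dB

-81.1 dB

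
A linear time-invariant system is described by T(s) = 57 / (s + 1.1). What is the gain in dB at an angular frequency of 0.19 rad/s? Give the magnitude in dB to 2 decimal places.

|j0.19 + 1.1| = √(0.19² + 1.1²) = 1.116
|T(j0.19)| = 57 / 1.116 = 51.062
20 log₁₀(51.062) = 34.162 dB

34.16 dB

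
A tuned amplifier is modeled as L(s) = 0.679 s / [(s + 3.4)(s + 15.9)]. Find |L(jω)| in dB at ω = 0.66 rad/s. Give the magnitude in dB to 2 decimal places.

-41.80 dB

|j0.66| = 0.66
|j0.66 + 3.4| = √(0.66² + 3.4²) = 3.463
|j0.66 + 15.9| = √(0.66² + 15.9²) = 15.91
|L(j0.66)| = 0.679 × 0.66 / (3.463 × 15.91) = 0.0081308
20 log₁₀(0.0081308) = -41.797 dB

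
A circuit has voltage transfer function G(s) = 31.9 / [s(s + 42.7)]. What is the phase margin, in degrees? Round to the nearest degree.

Gain crossover: |G(jω)| = 1 at ω ≈ 0.747 rad s⁻¹.
∠G(j0.747) = −90° − arctan(0.747/42.7) ≈ -91.00°
PM = 180° + (-91.00°) = 89.00°

89 deg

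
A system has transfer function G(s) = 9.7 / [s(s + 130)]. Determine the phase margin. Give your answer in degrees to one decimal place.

Gain crossover: |G(jω)| = 1 at ω ≈ 0.0746 rad/s.
∠G(j0.0746) = −90° − arctan(0.0746/130) ≈ -90.03°
PM = 180° + (-90.03°) = 89.97°

90.0°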